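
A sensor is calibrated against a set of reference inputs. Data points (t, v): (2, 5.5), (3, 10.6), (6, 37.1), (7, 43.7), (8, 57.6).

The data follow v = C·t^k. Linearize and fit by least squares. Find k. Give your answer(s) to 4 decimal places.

Taking logs, ln v = k·ln t + ln C, so regress ln v on ln t.
Σln t = 7.6089, Σ(ln t)² = 13.0084, Σln v = 15.5101, Σln t·ln v = 26.0295.
Normal system: [[13.0084, 7.6089]; [7.6089, 5]]·[k, ln C]ᵀ = [26.0295, 15.5101]ᵀ.
Solving (det = 7.1473): k = 1.69758, ln C = 0.51869.

k = 1.6976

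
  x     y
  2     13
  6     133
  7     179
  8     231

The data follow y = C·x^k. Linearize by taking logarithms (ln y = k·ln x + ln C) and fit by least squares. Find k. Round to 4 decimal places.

Taking logs, ln y = k·ln x + ln C, so regress ln y on ln x.
XᵀX = [[11.8015, 6.5103]; [6.5103, 4]], rhs = [31.9516, 18.0851]ᵀ  (here Σln x = 6.5103, Σ(ln x)² = 11.8015, Σln y = 18.0851, Σln x·ln y = 31.9516).
Δ = 11.8015·4 − (6.5103)² = 4.8225; k = (31.9516·4 − 6.5103·18.0851)/4.8225 = 2.08764, ln C = (11.8015·18.0851 − 6.5103·31.9516)/4.8225 = 1.12351.

k = 2.0876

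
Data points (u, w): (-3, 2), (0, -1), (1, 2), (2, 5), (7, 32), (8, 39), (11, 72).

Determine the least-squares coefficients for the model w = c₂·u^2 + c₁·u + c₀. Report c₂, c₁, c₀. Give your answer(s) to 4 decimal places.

Compute the Gram sums: Σu^2·u^2 = 21236, Σu^2·u = 2168, Σu^2 = 248, Σu·u = 248, Σu = 26, Σ1 = 7.
Right-hand side: Σu^2·w = 12816, Σu·w = 1334, Σw = 151.
Row-reducing yields c₂ = 72892/144633, c₁ = 138257/144633, c₀ = 7985/48211.

c₂ = 0.5040, c₁ = 0.9559, c₀ = 0.1656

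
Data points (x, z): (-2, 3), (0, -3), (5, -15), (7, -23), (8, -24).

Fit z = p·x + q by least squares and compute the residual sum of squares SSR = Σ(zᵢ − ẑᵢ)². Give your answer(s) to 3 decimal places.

SSR = 3.596

Compute the Gram sums: Σx·x = 142, Σx = 18, Σ1 = 5.
And Σx·z = -434, Σz = -62.
det = 142·5 − 18² = 386.
p = ((-434)·5 − 18·(-62))/386 = -527/193; q = (142·(-62) − 18·(-434))/386 = -496/193.
Residuals: 21/193, -83/193, 236/193, -254/193, 80/193; SSR = 694/193.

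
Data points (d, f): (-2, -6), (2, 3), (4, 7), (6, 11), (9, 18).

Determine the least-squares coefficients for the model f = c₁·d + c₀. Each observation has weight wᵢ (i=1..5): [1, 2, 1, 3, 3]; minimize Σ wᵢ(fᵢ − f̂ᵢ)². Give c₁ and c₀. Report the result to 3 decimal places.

c₁ = 2.158, c₀ = -1.606

Entries of MᵀWM: Σwᵢ·d·d = 379, Σwᵢ·d = 51, Σwᵢ·1 = 10.
Moment sums: Σwᵢ·d·f = 736, Σwᵢ·f = 94.
Normal equations: [[379, 51]; [51, 10]]·[c₁, c₀]ᵀ = [736, 94]ᵀ.
det = 379·10 − 51² = 1189.
c₁ = (736·10 − 51·94)/1189 = 2566/1189; c₀ = (379·94 − 51·736)/1189 = -1910/1189.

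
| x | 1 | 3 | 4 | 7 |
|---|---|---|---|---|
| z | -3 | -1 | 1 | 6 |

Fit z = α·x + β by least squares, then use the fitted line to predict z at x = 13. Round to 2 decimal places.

From the data, Σx·x = 75, Σx = 15, Σ1 = 4.
Moment sums: Σx·z = 40, Σz = 3.
Normal equations: [[75, 15]; [15, 4]]·[α, β]ᵀ = [40, 3]ᵀ.
Eliminating β: 4·(row 1) − 15·(row 2) gives 75·α = 4·40 − 15·3 = 115, so α = 23/15.
Then β = (3 − 15·(23/15))/4 = -5.
At x = 13: ẑ = (23/15)·(13) + (-5)·(1) = 224/15.

ẑ = 14.93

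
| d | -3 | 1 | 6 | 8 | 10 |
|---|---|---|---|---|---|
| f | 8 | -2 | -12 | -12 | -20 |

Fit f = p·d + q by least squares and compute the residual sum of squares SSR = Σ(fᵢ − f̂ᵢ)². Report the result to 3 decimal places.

SSR = 12.799

From the data, Σd·d = 210, Σd = 22, Σ1 = 5.
Moment sums: Σd·f = -394, Σf = -38.
Normal equations: [[210, 22]; [22, 5]]·[p, q]ᵀ = [-394, -38]ᵀ.
Determinant 210·5 − 22² = 566.
p = ((-394)·5 − 22·(-38))/566 = -567/283; q = (210·(-38) − 22·(-394))/566 = 344/283.
Residuals: 219/283, -343/283, -338/283, 796/283, -334/283; SSR = 3622/283.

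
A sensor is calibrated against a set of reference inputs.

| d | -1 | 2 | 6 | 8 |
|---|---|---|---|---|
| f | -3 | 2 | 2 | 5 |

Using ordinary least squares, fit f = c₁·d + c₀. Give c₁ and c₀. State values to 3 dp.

c₁ = 0.749, c₀ = -1.308

The normal system MᵀM·[c₁, c₀]ᵀ = Mᵀf is [[105, 15]; [15, 4]]·[c₁, c₀]ᵀ = [59, 6]ᵀ.
det = 105·4 − 15² = 195.
c₁ = (59·4 − 15·6)/195 = 146/195; c₀ = (105·6 − 15·59)/195 = -17/13.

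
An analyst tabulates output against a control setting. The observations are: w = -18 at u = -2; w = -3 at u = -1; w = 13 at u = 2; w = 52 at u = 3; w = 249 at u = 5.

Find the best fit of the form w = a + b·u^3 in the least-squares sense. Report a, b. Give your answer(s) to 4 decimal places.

a = -2.0173, b = 2.0072

Entries of XᵀX: Σ1 = 5, Σu^3 = 151, Σu^3·u^3 = 16483.
And Σw = 293, Σu^3·w = 32780.
det = 5·16483 − 151² = 59614.
a = (293·16483 − 151·32780)/59614 = -120261/59614; b = (5·32780 − 151·293)/59614 = 119657/59614.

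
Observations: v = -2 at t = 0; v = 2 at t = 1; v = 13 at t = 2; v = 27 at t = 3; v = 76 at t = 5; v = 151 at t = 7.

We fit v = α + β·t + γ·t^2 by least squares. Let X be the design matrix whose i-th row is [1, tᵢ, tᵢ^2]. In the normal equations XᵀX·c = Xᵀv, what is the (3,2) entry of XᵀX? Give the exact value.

Row 3 ↔ basis t^2, column 2 ↔ basis t, so (XᵀX)_{3,2} = Σᵢ (t^2)·(t) = (0)·(0) + (1)·(1) + (4)·(2) + (9)·(3) + (25)·(5) + (49)·(7) = 504.

504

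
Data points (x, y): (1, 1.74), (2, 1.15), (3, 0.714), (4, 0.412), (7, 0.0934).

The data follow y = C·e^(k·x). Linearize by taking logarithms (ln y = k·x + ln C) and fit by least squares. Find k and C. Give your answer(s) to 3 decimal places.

k = -0.493, C = 2.995

Linearized form: ln y = k·x + ln C. From the 5 transformed points,
Σx = 17.0000, Σ(x)² = 79.0000, Σln y = -2.9008, Σx·ln y = -20.3202.
Equations: 79.0000·k + 17.0000·ln C = -20.3202;  17.0000·k + 5·ln C = -2.9008.
Slope k = (n·Σx·ln y − Σx·Σln y)/(n·Σ(x)² − (Σx)²) = (5·-20.3202 − 17.0000·-2.9008)/106.0000 = -0.49327; ln C = (Σln y − k·Σx)/n = 1.09696, so C = exp(1.09696) = 2.99506.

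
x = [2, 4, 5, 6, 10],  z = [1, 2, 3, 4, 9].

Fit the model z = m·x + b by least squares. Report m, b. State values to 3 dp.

m = 1.034, b = -1.784

Compute the Gram sums: Σx·x = 181, Σx = 27, Σ1 = 5.
For Mᵀz: Σx·z = 139, Σz = 19.
Normal equations: [[181, 27]; [27, 5]]·[m, b]ᵀ = [139, 19]ᵀ.
Eliminating b: 5·(row 1) − 27·(row 2) gives 176·m = 5·139 − 27·19 = 182, so m = 91/88.
Then b = (19 − 27·(91/88))/5 = -157/88.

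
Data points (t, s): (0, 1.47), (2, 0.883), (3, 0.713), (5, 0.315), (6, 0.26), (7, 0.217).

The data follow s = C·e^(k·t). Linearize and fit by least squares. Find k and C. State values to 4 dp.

With ln sᵢ as the transformed response and tᵢ as the regressor:
Sums: Σt = 23.0000, Σ(t)² = 123.0000, Σln s = -4.1076, Σt·ln s = -25.8170.
Normal system: [[123.0000, 23.0000]; [23.0000, 6]]·[k, ln C]ᵀ = [-25.8170, -4.1076]ᵀ.
Δ = 123.0000·6 − (23.0000)² = 209.0000; k = (-25.8170·6 − 23.0000·-4.1076)/209.0000 = -0.28913, ln C = (123.0000·-4.1076 − 23.0000·-25.8170)/209.0000 = 0.42374, so C = exp(0.42374) = 1.52767.

k = -0.2891, C = 1.5277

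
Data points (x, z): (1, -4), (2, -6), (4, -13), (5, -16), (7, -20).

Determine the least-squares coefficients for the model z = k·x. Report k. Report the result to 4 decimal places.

k = -3.0316

The normal system AᵀA·[k]ᵀ = Aᵀz is [[95]]·[k]ᵀ = [-288]ᵀ.
Hence k = -288 / 95 ≈ -3.03158.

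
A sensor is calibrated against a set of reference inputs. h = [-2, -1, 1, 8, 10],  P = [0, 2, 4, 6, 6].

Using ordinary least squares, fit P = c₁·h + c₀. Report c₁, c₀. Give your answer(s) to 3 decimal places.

Setting ∂/∂c₁ … = 0 gives: 170·c₁ + 16·c₀ = 110;  16·c₁ + 5·c₀ = 18.
(Σh·h = 170, Σh = 16, Σ1 = 5, Σh·P = 110, ΣP = 18.)
Eliminating c₀: 5·(row 1) − 16·(row 2) gives 594·c₁ = 5·110 − 16·18 = 262, so c₁ = 131/297.
Then c₀ = (18 − 16·(131/297))/5 = 650/297.

c₁ = 0.441, c₀ = 2.189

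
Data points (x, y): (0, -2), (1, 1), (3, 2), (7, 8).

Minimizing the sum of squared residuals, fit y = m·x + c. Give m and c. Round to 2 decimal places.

m = 1.33, c = -1.41

Entries of AᵀA: Σx·x = 59, Σx = 11, Σ1 = 4.
For Aᵀy: Σx·y = 63, Σy = 9.
So AᵀA·[m, c]ᵀ = Aᵀy: [[59, 11]; [11, 4]]·[m, c]ᵀ = [63, 9]ᵀ.
Δ = 59·4 − 11² = 115.
m = (63·4 − 11·9)/115 = 153/115; c = (59·9 − 11·63)/115 = -162/115.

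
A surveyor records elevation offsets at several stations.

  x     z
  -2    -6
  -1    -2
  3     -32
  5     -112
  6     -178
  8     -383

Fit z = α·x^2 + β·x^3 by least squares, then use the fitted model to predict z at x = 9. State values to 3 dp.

ẑ = -524.174

Forming AᵀA = [[6115, 43879]; [43879, 325219]] and Aᵀz = [-34034, -249358]ᵀ gives AᵀA·[α, β]ᵀ = Aᵀz.
Determinant 6115·325219 − 43879² = 63347544.
α = ((-34034)·325219 − 43879·(-249358))/63347544 = -31730941/15836886; β = (6115·(-249358) − 43879·(-34034))/63347544 = -7861571/15836886.
At x = 9: ẑ = (-31730941/15836886)·(81) + (-7861571/15836886)·(729) = -461182860/879827.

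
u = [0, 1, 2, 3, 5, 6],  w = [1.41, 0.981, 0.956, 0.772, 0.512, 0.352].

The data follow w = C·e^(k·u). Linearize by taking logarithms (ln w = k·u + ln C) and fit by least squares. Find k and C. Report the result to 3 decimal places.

Linearized form: ln w = k·u + ln C. From the 6 transformed points,
XᵀX = [[75.0000, 17.0000]; [17.0000, 6]], rhs = [-10.4974, -1.6929]ᵀ  (here Σu = 17.0000, Σ(u)² = 75.0000, Σln w = -1.6929, Σu·ln w = -10.4974).
Solving (det = 161.0000): k = -0.21245, ln C = 0.31979, so C = exp(0.31979) = 1.37684.

k = -0.212, C = 1.377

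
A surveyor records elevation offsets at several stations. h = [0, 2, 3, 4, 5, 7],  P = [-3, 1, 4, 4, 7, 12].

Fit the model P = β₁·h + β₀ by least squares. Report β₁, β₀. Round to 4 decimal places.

β₁ = 2.0847, β₀ = -3.1299

Forming AᵀA = [[103, 21]; [21, 6]] and AᵀP = [149, 25]ᵀ gives AᵀA·[β₁, β₀]ᵀ = AᵀP.
det = 103·6 − 21² = 177.
β₁ = (149·6 − 21·25)/177 = 123/59; β₀ = (103·25 − 21·149)/177 = -554/177.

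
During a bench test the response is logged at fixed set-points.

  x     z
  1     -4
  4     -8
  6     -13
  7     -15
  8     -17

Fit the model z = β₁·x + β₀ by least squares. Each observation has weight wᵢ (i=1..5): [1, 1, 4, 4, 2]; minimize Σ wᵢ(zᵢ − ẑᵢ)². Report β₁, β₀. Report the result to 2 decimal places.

β₁ = -1.93, β₀ = -1.45

From the data, Σwᵢ·x·x = 485, Σwᵢ·x = 73, Σwᵢ·1 = 12.
Right-hand side: Σwᵢ·x·z = -1040, Σwᵢ·z = -158.
Eliminating β₀: 12·(row 1) − 73·(row 2) gives 491·β₁ = 12·(-1040) − 73·(-158) = -946, so β₁ = -946/491.
Then β₀ = ((-158) − 73·(-946/491))/12 = -710/491.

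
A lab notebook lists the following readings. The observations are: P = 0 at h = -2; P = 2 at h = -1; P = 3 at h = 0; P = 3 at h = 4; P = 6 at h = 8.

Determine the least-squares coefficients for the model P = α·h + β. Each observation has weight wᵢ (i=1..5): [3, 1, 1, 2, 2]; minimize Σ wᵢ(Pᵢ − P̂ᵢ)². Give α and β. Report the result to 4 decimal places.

α = 0.5292, β = 1.5560

Forming XᵀWX = [[173, 17]; [17, 9]] and XᵀWP = [118, 23]ᵀ gives XᵀWX·[α, β]ᵀ = XᵀWP.
Eliminating β: 9·(row 1) − 17·(row 2) gives 1268·α = 9·118 − 17·23 = 671, so α = 671/1268.
Then β = (23 − 17·(671/1268))/9 = 1973/1268.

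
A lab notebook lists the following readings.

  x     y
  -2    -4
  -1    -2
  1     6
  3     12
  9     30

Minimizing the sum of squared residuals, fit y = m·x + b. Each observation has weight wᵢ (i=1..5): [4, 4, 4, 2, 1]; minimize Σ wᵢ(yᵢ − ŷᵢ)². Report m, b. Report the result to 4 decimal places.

m = 3.1804, b = 2.1158

The normal system AᵀWA·[m, b]ᵀ = AᵀWy is [[123, 7]; [7, 15]]·[m, b]ᵀ = [406, 54]ᵀ.
Δ = 123·15 − 7² = 1796.
m = (406·15 − 7·54)/1796 = 1428/449; b = (123·54 − 7·406)/1796 = 950/449.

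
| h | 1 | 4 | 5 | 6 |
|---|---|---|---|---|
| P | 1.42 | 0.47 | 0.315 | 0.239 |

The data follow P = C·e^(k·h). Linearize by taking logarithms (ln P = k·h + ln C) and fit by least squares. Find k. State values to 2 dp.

Taking logs, ln P = k·h + ln C, so regress ln P on h.
AᵀA = [[78.0000, 16.0000]; [16.0000, 4]], rhs = [-17.0331, -2.9908]ᵀ  (here Σh = 16.0000, Σ(h)² = 78.0000, Σln P = -2.9908, Σh·ln P = -17.0331).
Δ = 78.0000·4 − (16.0000)² = 56.0000; k = (-17.0331·4 − 16.0000·-2.9908)/56.0000 = -0.36212, ln C = (78.0000·-2.9908 − 16.0000·-17.0331)/56.0000 = 0.70079.

k = -0.36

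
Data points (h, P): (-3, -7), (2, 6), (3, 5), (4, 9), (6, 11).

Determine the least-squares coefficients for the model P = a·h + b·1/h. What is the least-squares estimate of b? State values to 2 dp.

Setting ∂/∂a … = 0 gives: 74·a + 5·b = 150;  5·a + (9/16)·b = 133/12.
(Σh·h = 74, Σh·1/h = 5, Σ1/h·1/h = 9/16, Σh·P = 150, Σ1/h·P = 133/12.)
Determinant 74·(9/16) − 5² = 133/8.
a = (150·(9/16) − 5·(133/12))/(133/8) = 695/399; b = (74·(133/12) − 5·150)/(133/8) = 1684/399.

b = 4.22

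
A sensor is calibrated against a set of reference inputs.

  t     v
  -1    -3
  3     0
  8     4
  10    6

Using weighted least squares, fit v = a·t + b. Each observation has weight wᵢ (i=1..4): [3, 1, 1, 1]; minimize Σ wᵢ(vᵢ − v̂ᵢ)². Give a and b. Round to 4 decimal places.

a = 0.8033, b = -2.2432

Entries of MᵀWM: Σwᵢ·t·t = 176, Σwᵢ·t = 18, Σwᵢ·1 = 6.
Moment sums: Σwᵢ·t·v = 101, Σwᵢ·v = 1.
MᵀWM·[a, b]ᵀ = MᵀWv becomes [[176, 18]; [18, 6]]·[a, b]ᵀ = [101, 1]ᵀ.
det = 176·6 − 18² = 732.
a = (101·6 − 18·1)/732 = 49/61; b = (176·1 − 18·101)/732 = -821/366.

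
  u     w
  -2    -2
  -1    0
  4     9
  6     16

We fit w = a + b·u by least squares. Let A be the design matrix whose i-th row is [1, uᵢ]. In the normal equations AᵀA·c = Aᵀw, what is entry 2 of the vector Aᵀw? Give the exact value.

136

Entry 2 ↔ basis u, so (Aᵀw)_{2} = Σᵢ (u)·wᵢ = (-2)·(-2) + (-1)·(0) + (4)·(9) + (6)·(16) = 136.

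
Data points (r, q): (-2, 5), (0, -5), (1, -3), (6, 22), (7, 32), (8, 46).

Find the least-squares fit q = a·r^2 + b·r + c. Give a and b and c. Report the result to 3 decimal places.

a = 1.005, b = -1.895, c = -3.300

Compute the Gram sums: Σr^2·r^2 = 7810, Σr^2·r = 1064, Σr^2 = 154, Σr·r = 154, Σr = 20, Σ1 = 6.
Right-hand side: Σr^2·q = 5321, Σr·q = 711, Σq = 97.
Inverting the 3×3 Gram matrix, [a, b, c]ᵀ = [437/435, -1649/870, -33/10]ᵀ.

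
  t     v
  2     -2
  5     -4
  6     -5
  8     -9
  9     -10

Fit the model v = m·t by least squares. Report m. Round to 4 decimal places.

m = -1.0286

Entries of AᵀA: Σt·t = 210.
Right-hand side: Σt·v = -216.
AᵀA·[m]ᵀ = Aᵀv becomes [[210]]·[m]ᵀ = [-216]ᵀ.
Hence m = -216 / 210 ≈ -1.02857.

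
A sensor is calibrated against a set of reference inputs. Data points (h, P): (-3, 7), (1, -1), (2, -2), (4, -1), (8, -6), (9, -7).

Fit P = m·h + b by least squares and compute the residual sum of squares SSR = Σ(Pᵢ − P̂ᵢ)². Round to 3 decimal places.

The normal system MᵀM·[m, b]ᵀ = MᵀP is [[175, 21]; [21, 6]]·[m, b]ᵀ = [-141, -10]ᵀ.
det = 175·6 − 21² = 609.
m = ((-141)·6 − 21·(-10))/609 = -212/203; b = (175·(-10) − 21·(-141))/609 = 173/87.
Residuals: 1144/609, -1184/609, -1157/609, 724/609, 223/609, 250/609; SSR = 7694/609.

SSR = 12.634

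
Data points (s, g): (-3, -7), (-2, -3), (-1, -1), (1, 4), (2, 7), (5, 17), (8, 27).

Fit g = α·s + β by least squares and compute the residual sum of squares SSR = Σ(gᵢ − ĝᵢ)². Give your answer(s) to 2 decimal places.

SSR = 3.90

Forming XᵀX = [[108, 10]; [10, 7]] and Xᵀg = [347, 44]ᵀ gives XᵀX·[α, β]ᵀ = Xᵀg.
Eliminating β: 7·(row 1) − 10·(row 2) gives 656·α = 7·347 − 10·44 = 1989, so α = 1989/656.
Then β = (44 − 10·(1989/656))/7 = 641/328.
Residuals: 93/656, 91/82, 51/656, -647/656, -167/164, -75/656, 259/328; SSR = 2561/656.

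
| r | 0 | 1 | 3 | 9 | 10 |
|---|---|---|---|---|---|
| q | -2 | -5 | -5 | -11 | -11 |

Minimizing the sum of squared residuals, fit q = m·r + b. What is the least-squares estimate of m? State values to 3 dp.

m = -0.852

The normal equations are: 191·m + 23·b = -229;  23·m + 5·b = -34.
(Σr·r = 191, Σr = 23, Σ1 = 5, Σr·q = -229, Σq = -34.)
Determinant 191·5 − 23² = 426.
m = ((-229)·5 − 23·(-34))/426 = -121/142; b = (191·(-34) − 23·(-229))/426 = -409/142.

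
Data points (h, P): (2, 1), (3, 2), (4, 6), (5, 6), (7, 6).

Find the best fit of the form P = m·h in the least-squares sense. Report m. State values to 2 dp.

The normal equations are: 103·m = 104.
m = 104/103 = 1.00971.

m = 1.01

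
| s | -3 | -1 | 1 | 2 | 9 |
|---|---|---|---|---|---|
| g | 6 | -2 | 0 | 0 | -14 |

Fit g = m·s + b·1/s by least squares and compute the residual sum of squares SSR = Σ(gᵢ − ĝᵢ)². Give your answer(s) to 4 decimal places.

Normal-equation sums: Σs·s = 96, Σs·1/s = 5, Σ1/s·1/s = 769/324.
And Σs·g = -142, Σ1/s·g = -14/9.
AᵀA·[m, b]ᵀ = Aᵀg becomes [[96, 5]; [5, 769/324]]·[m, b]ᵀ = [-142, -14/9]ᵀ.
Determinant 96·(769/324) − 5² = 5477/27.
m = ((-142)·(769/324) − 5·(-14/9))/(5477/27) = -53339/32862; b = (96·(-14/9) − 5·(-142))/(5477/27) = 15138/5477.
Residuals: 22477/10954, -28235/32862, -37489/32862, 30632/16431, 3297/10954; SSR = 161291/16431.

SSR = 9.8163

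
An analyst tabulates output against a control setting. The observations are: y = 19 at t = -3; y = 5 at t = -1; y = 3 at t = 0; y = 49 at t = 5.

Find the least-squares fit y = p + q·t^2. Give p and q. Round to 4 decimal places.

Sums needed: Σ1 = 4, Σt^2 = 35, Σt^2·t^2 = 707.
Moment sums: Σy = 76, Σt^2·y = 1401.
XᵀX·[p, q]ᵀ = Xᵀy becomes [[4, 35]; [35, 707]]·[p, q]ᵀ = [76, 1401]ᵀ.
Δ = 4·707 − 35² = 1603.
p = (76·707 − 35·1401)/1603 = 671/229; q = (4·1401 − 35·76)/1603 = 2944/1603.

p = 2.9301, q = 1.8366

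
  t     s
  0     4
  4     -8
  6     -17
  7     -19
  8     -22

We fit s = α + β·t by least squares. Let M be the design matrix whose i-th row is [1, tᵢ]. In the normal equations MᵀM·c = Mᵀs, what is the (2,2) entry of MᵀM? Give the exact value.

Row 2 ↔ basis t, column 2 ↔ basis t, so (MᵀM)_{2,2} = Σᵢ (t)·(t) = (0)·(0) + (4)·(4) + (6)·(6) + (7)·(7) + (8)·(8) = 165.

165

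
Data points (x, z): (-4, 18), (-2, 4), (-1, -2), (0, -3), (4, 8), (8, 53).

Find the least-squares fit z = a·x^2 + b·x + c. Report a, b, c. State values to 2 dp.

a = 1.04, b = -1.26, c = -3.42

With design matrix A, AᵀA = [[4625, 503, 101]; [503, 101, 5]; [101, 5, 6]] and Aᵀz = [3822, 378, 78]ᵀ.
Solving the 3×3 system (Gaussian elimination) gives a = 799/770, b = -967/770, c = -1317/385.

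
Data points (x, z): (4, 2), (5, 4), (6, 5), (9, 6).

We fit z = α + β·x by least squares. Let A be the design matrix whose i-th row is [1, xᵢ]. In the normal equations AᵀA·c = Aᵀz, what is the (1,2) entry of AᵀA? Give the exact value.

24

Row 1 ↔ basis 1, column 2 ↔ basis x, so (AᵀA)_{1,2} = Σᵢ x = (1)·(4) + (1)·(5) + (1)·(6) + (1)·(9) = 24.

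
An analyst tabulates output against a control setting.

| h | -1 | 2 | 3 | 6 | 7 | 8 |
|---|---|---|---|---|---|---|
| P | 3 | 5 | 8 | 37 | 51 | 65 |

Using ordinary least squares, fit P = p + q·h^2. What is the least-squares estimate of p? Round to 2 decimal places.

p = 0.75

Sums needed: Σ1 = 6, Σh^2 = 163, Σh^2·h^2 = 7891.
For MᵀP: ΣP = 169, Σh^2·P = 8086.
MᵀM·[p, q]ᵀ = MᵀP becomes [[6, 163]; [163, 7891]]·[p, q]ᵀ = [169, 8086]ᵀ.
Δ = 6·7891 − 163² = 20777.
p = (169·7891 − 163·8086)/20777 = 15561/20777; q = (6·8086 − 163·169)/20777 = 20969/20777.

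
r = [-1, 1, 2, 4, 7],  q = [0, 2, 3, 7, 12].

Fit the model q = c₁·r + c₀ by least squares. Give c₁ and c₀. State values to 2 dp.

c₁ = 1.55, c₀ = 0.77

The normal system MᵀM·[c₁, c₀]ᵀ = Mᵀq is [[71, 13]; [13, 5]]·[c₁, c₀]ᵀ = [120, 24]ᵀ.
Eliminating c₀: 5·(row 1) − 13·(row 2) gives 186·c₁ = 5·120 − 13·24 = 288, so c₁ = 48/31.
Then c₀ = (24 − 13·(48/31))/5 = 24/31.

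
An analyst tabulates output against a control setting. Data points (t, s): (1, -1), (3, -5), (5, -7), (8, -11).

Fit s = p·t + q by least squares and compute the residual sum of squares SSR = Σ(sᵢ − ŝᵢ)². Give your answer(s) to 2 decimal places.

SSR = 0.82

Entries of MᵀM: Σt·t = 99, Σt = 17, Σ1 = 4.
Moment sums: Σt·s = -139, Σs = -24.
Eliminating q: 4·(row 1) − 17·(row 2) gives 107·p = 4·(-139) − 17·(-24) = -148, so p = -148/107.
Then q = ((-24) − 17·(-148/107))/4 = -13/107.
Residuals: 54/107, -78/107, 4/107, 20/107; SSR = 88/107.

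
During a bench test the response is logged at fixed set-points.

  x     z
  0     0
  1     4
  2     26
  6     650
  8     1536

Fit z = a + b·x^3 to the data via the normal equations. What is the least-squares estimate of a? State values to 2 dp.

a = 1.21

Setting ∂/∂a … = 0 gives: 5·a + 737·b = 2216;  737·a + 308865·b = 927044.
(Σ1 = 5, Σx^3 = 737, Σx^3·x^3 = 308865, Σz = 2216, Σx^3·z = 927044.)
Eliminating b: 308865·(row 1) − 737·(row 2) gives 1001156·a = 308865·2216 − 737·927044 = 1213412, so a = 303353/250289.
Then b = (927044 − 737·(303353/250289))/308865 = 750507/250289.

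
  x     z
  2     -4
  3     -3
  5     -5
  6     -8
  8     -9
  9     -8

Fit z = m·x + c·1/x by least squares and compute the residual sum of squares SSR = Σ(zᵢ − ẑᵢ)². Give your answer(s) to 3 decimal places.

Setting ∂/∂m … = 0 gives: 219·m + 6·c = -234;  6·m + (59209/129600)·c = -529/72.
Eliminating c: (59209/129600)·(row 1) − 6·(row 2) gives (2767057/43200)·m = (59209/129600)·(-234) − 6·(-529/72) = -452317/7200, so m = -2713902/2767057.
Then c = ((-529/72) − 6·(-2713902/2767057))/(59209/129600) = -8857800/2767057.
Residuals: -1211524/2767057, 2793135/2767057, 1505785/2767057, -4376744/2767057, -2085072/2767057, 3272862/2767057; SSR = 16534470/2767057.

SSR = 5.975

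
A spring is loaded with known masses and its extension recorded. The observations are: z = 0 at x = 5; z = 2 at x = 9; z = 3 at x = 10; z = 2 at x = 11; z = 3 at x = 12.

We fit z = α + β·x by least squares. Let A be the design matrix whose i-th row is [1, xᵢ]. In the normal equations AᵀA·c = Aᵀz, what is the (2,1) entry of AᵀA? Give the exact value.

Row 2 ↔ basis x, column 1 ↔ basis 1, so (AᵀA)_{2,1} = Σᵢ x = (5)·(1) + (9)·(1) + (10)·(1) + (11)·(1) + (12)·(1) = 47.

47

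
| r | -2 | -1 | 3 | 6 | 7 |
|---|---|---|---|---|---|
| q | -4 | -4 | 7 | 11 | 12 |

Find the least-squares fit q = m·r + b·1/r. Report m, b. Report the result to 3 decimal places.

m = 1.733, b = 2.281

From the data, Σr·r = 99, Σr·1/r = 5, Σ1/r·1/r = 1243/882.
And Σr·q = 183, Σ1/r·q = 499/42.
Normal equations: [[99, 5]; [5, 1243/882]]·[m, b]ᵀ = [183, 499/42]ᵀ.
Δ = 99·(1243/882) − 5² = 11223/98.
m = (183·(1243/882) − 5·(499/42))/(11223/98) = 58358/33669; b = (99·(499/42) − 5·183)/(11223/98) = 8533/3741.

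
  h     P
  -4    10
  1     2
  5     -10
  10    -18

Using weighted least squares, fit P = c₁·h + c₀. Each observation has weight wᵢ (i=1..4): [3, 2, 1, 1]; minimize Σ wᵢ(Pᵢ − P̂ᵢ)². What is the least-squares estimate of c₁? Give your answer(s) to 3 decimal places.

Forming MᵀWM = [[175, 5]; [5, 7]] and MᵀWP = [-346, 6]ᵀ gives MᵀWM·[c₁, c₀]ᵀ = MᵀWP.
det = 175·7 − 5² = 1200.
c₁ = ((-346)·7 − 5·6)/1200 = -613/300; c₀ = (175·6 − 5·(-346))/1200 = 139/60.

c₁ = -2.043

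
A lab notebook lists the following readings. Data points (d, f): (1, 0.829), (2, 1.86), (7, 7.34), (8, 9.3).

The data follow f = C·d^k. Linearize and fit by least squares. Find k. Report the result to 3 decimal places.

k = 1.142

With ln fᵢ as the transformed response and ln dᵢ as the regressor:
Over the data: Σln d = 4.7185, Σ(ln d)² = 8.5911, Σln f = 4.6564, Σln d·ln f = 8.9462.
Normal system: [[8.5911, 4.7185]; [4.7185, 4]]·[k, ln C]ᵀ = [8.9462, 4.6564]ᵀ.
Solving (det = 12.1002): k = 1.14160, ln C = -0.18257.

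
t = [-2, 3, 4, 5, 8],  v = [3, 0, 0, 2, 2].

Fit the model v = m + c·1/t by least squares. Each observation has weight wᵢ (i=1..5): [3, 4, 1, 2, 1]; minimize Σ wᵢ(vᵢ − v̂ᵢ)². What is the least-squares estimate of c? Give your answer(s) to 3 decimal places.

Entries of XᵀWX: Σwᵢ·1 = 11, Σwᵢ·1/t = 73/120, Σwᵢ·1/t·1/t = 19477/14400.
For XᵀWv: Σwᵢ·v = 15, Σwᵢ·1/t·v = -69/20.
So XᵀWX·[m, c]ᵀ = XᵀWv: [[11, 73/120]; [73/120, 19477/14400]]·[m, c]ᵀ = [15, -69/20]ᵀ.
det = 11·(19477/14400) − (73/120)² = 104459/7200.
m = (15·(19477/14400) − (73/120)·(-69/20))/(104459/7200) = 322377/208918; c = (11·(-69/20) − (73/120)·15)/(104459/7200) = -338940/104459.

c = -3.245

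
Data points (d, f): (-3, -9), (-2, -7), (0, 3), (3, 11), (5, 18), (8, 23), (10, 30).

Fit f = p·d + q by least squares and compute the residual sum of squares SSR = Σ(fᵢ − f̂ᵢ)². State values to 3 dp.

From the data, Σd·d = 211, Σd = 21, Σ1 = 7.
Right-hand side: Σd·f = 648, Σf = 69.
AᵀA·[p, q]ᵀ = Aᵀf becomes [[211, 21]; [21, 7]]·[p, q]ᵀ = [648, 69]ᵀ.
det = 211·7 − 21² = 1036.
p = (648·7 − 21·69)/1036 = 441/148; q = (211·69 − 21·648)/1036 = 951/1036.
Residuals: -507/518, -2029/1036, 2157/1036, 8/7, 1131/518, -1819/1036, -741/1036; SSR = 19473/1036.

SSR = 18.796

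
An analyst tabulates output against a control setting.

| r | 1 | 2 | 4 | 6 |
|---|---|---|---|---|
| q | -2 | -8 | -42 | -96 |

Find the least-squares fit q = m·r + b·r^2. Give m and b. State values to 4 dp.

m = 1.2246, b = -2.8782

AᵀA·[m, b]ᵀ = Aᵀq reads: 57·m + 289·b = -762;  289·m + 1569·b = -4162.
det = 57·1569 − 289² = 5912.
m = ((-762)·1569 − 289·(-4162))/5912 = 905/739; b = (57·(-4162) − 289·(-762))/5912 = -2127/739.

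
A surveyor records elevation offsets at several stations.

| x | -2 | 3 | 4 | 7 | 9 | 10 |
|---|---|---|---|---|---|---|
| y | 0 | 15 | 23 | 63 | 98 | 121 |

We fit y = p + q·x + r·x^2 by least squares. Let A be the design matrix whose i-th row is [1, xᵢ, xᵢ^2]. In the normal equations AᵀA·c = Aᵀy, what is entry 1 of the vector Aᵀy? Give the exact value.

Entry 1 ↔ basis 1, so (Aᵀy)_{1} = Σᵢ yᵢ = (1)·(0) + (1)·(15) + (1)·(23) + (1)·(63) + (1)·(98) + (1)·(121) = 320.

320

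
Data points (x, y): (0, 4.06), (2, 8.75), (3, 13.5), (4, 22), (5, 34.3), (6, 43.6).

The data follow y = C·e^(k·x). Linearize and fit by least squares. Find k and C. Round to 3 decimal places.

k = 0.411, C = 4.025

Linearized form: ln y = k·x + ln C. From the 6 transformed points,
Σx = 20.0000, Σ(x)² = 90.0000, Σln y = 16.5742, Σx·ln y = 64.8364.
Normal system: [[90.0000, 20.0000]; [20.0000, 6]]·[k, ln C]ᵀ = [64.8364, 16.5742]ᵀ.
Δ = 90.0000·6 − (20.0000)² = 140.0000; k = (64.8364·6 − 20.0000·16.5742)/140.0000 = 0.41096, ln C = (90.0000·16.5742 − 20.0000·64.8364)/140.0000 = 1.39248, so C = exp(1.39248) = 4.02482.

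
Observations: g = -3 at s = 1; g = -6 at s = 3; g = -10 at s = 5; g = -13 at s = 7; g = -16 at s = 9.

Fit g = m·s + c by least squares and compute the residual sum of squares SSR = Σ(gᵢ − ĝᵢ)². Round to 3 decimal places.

SSR = 0.300

Compute the Gram sums: Σs·s = 165, Σs = 25, Σ1 = 5.
Moment sums: Σs·g = -306, Σg = -48.
MᵀM·[m, c]ᵀ = Mᵀg becomes [[165, 25]; [25, 5]]·[m, c]ᵀ = [-306, -48]ᵀ.
Δ = 165·5 − 25² = 200.
m = ((-306)·5 − 25·(-48))/200 = -33/20; c = (165·(-48) − 25·(-306))/200 = -27/20.
Residuals: 0, 3/10, -2/5, -1/10, 1/5; SSR = 3/10.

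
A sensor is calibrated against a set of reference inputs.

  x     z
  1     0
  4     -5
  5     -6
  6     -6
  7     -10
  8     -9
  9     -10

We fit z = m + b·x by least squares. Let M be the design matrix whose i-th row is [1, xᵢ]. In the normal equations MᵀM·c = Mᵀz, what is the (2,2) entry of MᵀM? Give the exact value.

272

Row 2 ↔ basis x, column 2 ↔ basis x, so (MᵀM)_{2,2} = Σᵢ (x)·(x) = (1)·(1) + (4)·(4) + (5)·(5) + (6)·(6) + (7)·(7) + (8)·(8) + (9)·(9) = 272.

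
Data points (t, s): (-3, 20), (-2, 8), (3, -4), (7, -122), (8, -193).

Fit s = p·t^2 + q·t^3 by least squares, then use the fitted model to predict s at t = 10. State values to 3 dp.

With design matrix A, AᵀA = [[6675, 49543]; [49543, 381315]] and Aᵀs = [-18154, -141374]ᵀ.
Δ = 6675·381315 − 49543² = 90768776.
p = ((-18154)·381315 − 49543·(-141374))/90768776 = 20424893/22692194; q = (6675·(-141374) − 49543·(-18154))/90768776 = -11066957/22692194.
At t = 10: ŝ = (20424893/22692194)·(100) + (-11066957/22692194)·(1000) = -4512233850/11346097.

ŝ = -397.690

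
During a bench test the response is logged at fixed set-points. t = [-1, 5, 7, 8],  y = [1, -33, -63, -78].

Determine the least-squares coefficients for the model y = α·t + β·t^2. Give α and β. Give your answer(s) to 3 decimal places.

α = -1.655, β = -1.022

Normal-equation sums: Σt·t = 139, Σt·t^2 = 979, Σt^2·t^2 = 7123.
For Mᵀy: Σt·y = -1231, Σt^2·y = -8903.
Normal equations: [[139, 979]; [979, 7123]]·[α, β]ᵀ = [-1231, -8903]ᵀ.
Δ = 139·7123 − 979² = 31656.
α = ((-1231)·7123 − 979·(-8903))/31656 = -6547/3957; β = (139·(-8903) − 979·(-1231))/31656 = -4046/3957.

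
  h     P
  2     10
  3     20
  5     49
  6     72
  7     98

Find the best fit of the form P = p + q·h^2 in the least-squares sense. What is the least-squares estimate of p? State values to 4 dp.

p = 1.8854

Sums needed: Σ1 = 5, Σh^2 = 123, Σh^2·h^2 = 4419.
Right-hand side: ΣP = 249, Σh^2·P = 8839.
Eliminating q: 4419·(row 1) − 123·(row 2) gives 6966·p = 4419·249 − 123·8839 = 13134, so p = 2189/1161.
Then q = (8839 − 123·(2189/1161))/4419 = 6784/3483.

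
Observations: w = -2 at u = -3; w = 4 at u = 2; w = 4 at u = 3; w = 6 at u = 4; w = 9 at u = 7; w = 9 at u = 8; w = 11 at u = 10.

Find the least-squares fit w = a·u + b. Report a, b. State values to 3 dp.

a = 0.997, b = 1.440

From the data, Σu·u = 251, Σu = 31, Σ1 = 7.
For Aᵀw: Σu·w = 295, Σw = 41.
Δ = 251·7 − 31² = 796.
a = (295·7 − 31·41)/796 = 397/398; b = (251·41 − 31·295)/796 = 573/398.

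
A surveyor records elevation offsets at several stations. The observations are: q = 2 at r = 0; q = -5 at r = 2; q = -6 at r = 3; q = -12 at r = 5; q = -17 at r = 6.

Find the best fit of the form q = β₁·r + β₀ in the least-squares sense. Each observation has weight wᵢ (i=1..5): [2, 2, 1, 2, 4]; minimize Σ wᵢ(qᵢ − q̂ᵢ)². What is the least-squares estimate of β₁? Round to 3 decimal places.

The normal equations are: 211·β₁ + 41·β₀ = -566;  41·β₁ + 11·β₀ = -104.
det = 211·11 − 41² = 640.
β₁ = ((-566)·11 − 41·(-104))/640 = -981/320; β₀ = (211·(-104) − 41·(-566))/640 = 631/320.

β₁ = -3.066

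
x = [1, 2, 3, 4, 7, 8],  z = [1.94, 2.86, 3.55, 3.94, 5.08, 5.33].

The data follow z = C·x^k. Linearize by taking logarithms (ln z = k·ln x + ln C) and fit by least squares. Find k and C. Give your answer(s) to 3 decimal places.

With ln zᵢ as the transformed response and ln xᵢ as the regressor:
Σln x = 7.2034, Σ(ln x)² = 11.7199, Σln z = 7.6503, Σln x·ln z = 10.6635.
Normal system: [[11.7199, 7.2034]; [7.2034, 6]]·[k, ln C]ᵀ = [10.6635, 7.6503]ᵀ.
Δ = 11.7199·6 − (7.2034)² = 18.4301; k = (10.6635·6 − 7.2034·7.6503)/18.4301 = 0.48142, ln C = (11.7199·7.6503 − 7.2034·10.6635)/18.4301 = 0.69708, so C = exp(0.69708) = 2.00787.

k = 0.481, C = 2.008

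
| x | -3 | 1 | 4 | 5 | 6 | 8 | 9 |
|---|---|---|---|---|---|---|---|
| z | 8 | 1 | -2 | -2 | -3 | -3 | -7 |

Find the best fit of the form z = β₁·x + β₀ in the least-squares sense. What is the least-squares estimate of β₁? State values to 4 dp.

Forming AᵀA = [[232, 30]; [30, 7]] and Aᵀz = [-146, -8]ᵀ gives AᵀA·[β₁, β₀]ᵀ = Aᵀz.
det = 232·7 − 30² = 724.
β₁ = ((-146)·7 − 30·(-8))/724 = -391/362; β₀ = (232·(-8) − 30·(-146))/724 = 631/181.

β₁ = -1.0801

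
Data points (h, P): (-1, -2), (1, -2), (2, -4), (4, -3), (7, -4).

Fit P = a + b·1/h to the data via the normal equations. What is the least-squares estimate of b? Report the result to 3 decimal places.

b = -0.296

AᵀA·[a, b]ᵀ = AᵀP reads: 5·a + (25/28)·b = -15;  (25/28)·a + (1829/784)·b = -93/28.
Determinant 5·(1829/784) − (25/28)² = 1065/98.
a = ((-15)·(1829/784) − (25/28)·(-93/28))/(1065/98) = -837/284; b = (5·(-93/28) − (25/28)·(-15))/(1065/98) = -21/71.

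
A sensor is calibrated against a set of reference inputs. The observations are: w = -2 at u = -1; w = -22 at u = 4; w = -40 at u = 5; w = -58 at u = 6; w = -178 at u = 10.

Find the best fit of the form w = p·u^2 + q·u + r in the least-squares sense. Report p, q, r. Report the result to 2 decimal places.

p = -1.98, q = 1.78, r = 1.78

Sums needed: Σu^2·u^2 = 12178, Σu^2·u = 1404, Σu^2 = 178, Σu·u = 178, Σu = 24, Σ1 = 5.
Right-hand side: Σu^2·w = -21242, Σu·w = -2414, Σw = -300.
Row-reducing yields p = -159979/80959, q = 144433/80959, r = 144434/80959.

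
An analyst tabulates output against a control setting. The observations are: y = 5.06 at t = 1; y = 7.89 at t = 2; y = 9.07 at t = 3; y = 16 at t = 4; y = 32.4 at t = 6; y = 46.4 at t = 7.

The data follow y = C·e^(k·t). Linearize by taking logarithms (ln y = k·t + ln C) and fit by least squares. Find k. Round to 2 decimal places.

With ln yᵢ as the transformed response and tᵢ as the regressor:
AᵀA = [[115.0000, 23.0000]; [23.0000, 6]], rhs = [71.1879, 15.9800]ᵀ  (here Σt = 23.0000, Σ(t)² = 115.0000, Σln y = 15.9800, Σt·ln y = 71.1879).
Solving (det = 161.0000): k = 0.37011, ln C = 1.24458.

k = 0.37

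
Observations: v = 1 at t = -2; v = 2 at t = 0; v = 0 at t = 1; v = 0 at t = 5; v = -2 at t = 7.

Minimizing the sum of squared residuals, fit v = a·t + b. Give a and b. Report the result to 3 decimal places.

a = -0.332, b = 0.931

AᵀA·[a, b]ᵀ = Aᵀv reads: 79·a + 11·b = -16;  11·a + 5·b = 1.
(Σt·t = 79, Σt = 11, Σ1 = 5, Σt·v = -16, Σv = 1.)
Δ = 79·5 − 11² = 274.
a = ((-16)·5 − 11·1)/274 = -91/274; b = (79·1 − 11·(-16))/274 = 255/274.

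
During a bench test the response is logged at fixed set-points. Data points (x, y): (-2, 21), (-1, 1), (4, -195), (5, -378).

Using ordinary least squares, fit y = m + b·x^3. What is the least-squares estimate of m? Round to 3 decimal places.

m = -2.573

Forming AᵀA = [[4, 180]; [180, 19786]] and Aᵀy = [-551, -59899]ᵀ gives AᵀA·[m, b]ᵀ = Aᵀy.
Determinant 4·19786 − 180² = 46744.
m = ((-551)·19786 − 180·(-59899))/46744 = -60133/23372; b = (4·(-59899) − 180·(-551))/46744 = -17552/5843.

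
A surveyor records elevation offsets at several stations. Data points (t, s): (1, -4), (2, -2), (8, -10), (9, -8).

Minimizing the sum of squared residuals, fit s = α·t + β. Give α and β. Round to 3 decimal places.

α = -0.800, β = -2.000

AᵀA·[α, β]ᵀ = Aᵀs reads: 150·α + 20·β = -160;  20·α + 4·β = -24.
(Σt·t = 150, Σt = 20, Σ1 = 4, Σt·s = -160, Σs = -24.)
Eliminating β: 4·(row 1) − 20·(row 2) gives 200·α = 4·(-160) − 20·(-24) = -160, so α = -4/5.
Then β = ((-24) − 20·(-4/5))/4 = -2.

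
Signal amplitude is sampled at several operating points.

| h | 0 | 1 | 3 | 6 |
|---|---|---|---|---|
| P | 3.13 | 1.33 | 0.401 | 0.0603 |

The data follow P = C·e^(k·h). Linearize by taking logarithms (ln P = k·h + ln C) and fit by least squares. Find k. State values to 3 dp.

k = -0.646

With ln Pᵢ as the transformed response and hᵢ as the regressor:
Σh = 10.0000, Σ(h)² = 46.0000, Σln P = -2.2960, Σh·ln P = -19.3067.
Equations: 46.0000·k + 10.0000·ln C = -19.3067;  10.0000·k + 4·ln C = -2.2960.
Solving (det = 84.0000): k = -0.64603, ln C = 1.04109.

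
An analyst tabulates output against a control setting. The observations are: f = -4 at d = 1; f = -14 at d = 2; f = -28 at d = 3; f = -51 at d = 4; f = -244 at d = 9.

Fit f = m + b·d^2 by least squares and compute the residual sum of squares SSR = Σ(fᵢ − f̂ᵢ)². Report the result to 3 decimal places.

SSR = 2.990

Sums needed: Σ1 = 5, Σd^2 = 111, Σd^2·d^2 = 6915.
Right-hand side: Σf = -341, Σd^2·f = -20892.
Normal equations: [[5, 111]; [111, 6915]]·[m, b]ᵀ = [-341, -20892]ᵀ.
det = 5·6915 − 111² = 22254.
m = ((-341)·6915 − 111·(-20892))/22254 = -13001/7418; b = (5·(-20892) − 111·(-341))/22254 = -22203/7418.
Residuals: 2766/3709, -2039/7418, 2562/3709, -10069/7418, 726/3709; SSR = 22177/7418.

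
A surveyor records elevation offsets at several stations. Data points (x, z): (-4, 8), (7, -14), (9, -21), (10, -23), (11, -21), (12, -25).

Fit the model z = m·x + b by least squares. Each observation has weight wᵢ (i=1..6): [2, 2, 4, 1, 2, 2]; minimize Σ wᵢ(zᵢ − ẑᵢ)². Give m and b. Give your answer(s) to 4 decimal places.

m = -2.0780, b = -0.5660

The normal system AᵀWA·[m, b]ᵀ = AᵀWz is [[1084, 98]; [98, 13]]·[m, b]ᵀ = [-2308, -211]ᵀ.
Eliminating b: 13·(row 1) − 98·(row 2) gives 4488·m = 13·(-2308) − 98·(-211) = -9326, so m = -4663/2244.
Then b = ((-211) − 98·(-4663/2244))/13 = -635/1122.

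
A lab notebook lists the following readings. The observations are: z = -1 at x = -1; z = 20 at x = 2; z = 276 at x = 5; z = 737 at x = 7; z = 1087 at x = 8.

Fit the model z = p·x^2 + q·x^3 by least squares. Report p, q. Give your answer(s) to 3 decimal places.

p = 1.177, q = 1.977

Sums needed: Σx^2·x^2 = 7139, Σx^2·x^3 = 52731, Σx^3·x^3 = 395483.
And Σx^2·z = 112660, Σx^3·z = 843996.
Normal equations: [[7139, 52731]; [52731, 395483]]·[p, q]ᵀ = [112660, 843996]ᵀ.
Δ = 7139·395483 − 52731² = 42794776.
p = (112660·395483 − 52731·843996)/42794776 = 6295213/5349347; q = (7139·843996 − 52731·112660)/42794776 = 10576623/5349347.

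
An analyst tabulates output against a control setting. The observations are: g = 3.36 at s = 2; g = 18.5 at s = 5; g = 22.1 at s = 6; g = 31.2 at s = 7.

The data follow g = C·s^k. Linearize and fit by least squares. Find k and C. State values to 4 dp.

Let Y = ln g. Fitting Y = k·ln s + ln C by least squares:
Σln s = 6.0403, Σ(ln s)² = 10.0677, Σln g = 10.6657, Σln s·ln g = 17.7773.
Normal system: [[10.0677, 6.0403]; [6.0403, 4]]·[k, ln C]ᵀ = [17.7773, 10.6657]ᵀ.
Slope k = (n·Σln s·ln g − Σln s·Σln g)/(n·Σ(ln s)² − (Σln s)²) = (4·17.7773 − 6.0403·10.6657)/3.7862 = 1.76580; ln C = (Σln g − k·Σln s)/n = -0.00004, so C = exp(-0.00004) = 0.99996.

k = 1.7658, C = 1.0000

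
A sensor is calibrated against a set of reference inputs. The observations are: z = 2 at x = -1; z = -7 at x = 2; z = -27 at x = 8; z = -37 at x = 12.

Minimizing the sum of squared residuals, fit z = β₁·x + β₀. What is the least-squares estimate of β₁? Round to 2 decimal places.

The normal system MᵀM·[β₁, β₀]ᵀ = Mᵀz is [[213, 21]; [21, 4]]·[β₁, β₀]ᵀ = [-676, -69]ᵀ.
Eliminating β₀: 4·(row 1) − 21·(row 2) gives 411·β₁ = 4·(-676) − 21·(-69) = -1255, so β₁ = -1255/411.
Then β₀ = ((-69) − 21·(-1255/411))/4 = -167/137.

β₁ = -3.05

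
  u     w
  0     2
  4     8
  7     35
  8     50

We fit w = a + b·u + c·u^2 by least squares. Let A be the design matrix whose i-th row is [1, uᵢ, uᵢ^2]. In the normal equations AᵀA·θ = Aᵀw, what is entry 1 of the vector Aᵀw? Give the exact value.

Entry 1 ↔ basis 1, so (Aᵀw)_{1} = Σᵢ wᵢ = (1)·(2) + (1)·(8) + (1)·(35) + (1)·(50) = 95.

95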